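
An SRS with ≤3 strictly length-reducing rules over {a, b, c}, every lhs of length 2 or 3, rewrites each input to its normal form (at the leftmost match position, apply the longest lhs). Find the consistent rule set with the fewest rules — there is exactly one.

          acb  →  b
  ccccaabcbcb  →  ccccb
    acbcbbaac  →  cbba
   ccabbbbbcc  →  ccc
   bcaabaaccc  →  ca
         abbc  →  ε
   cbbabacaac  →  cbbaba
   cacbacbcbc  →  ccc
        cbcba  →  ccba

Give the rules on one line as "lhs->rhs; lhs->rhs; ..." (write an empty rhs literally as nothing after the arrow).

  | acb => b
  | ccccaabcbcb => ccccaacbcb => ccccabcb => ccccacb => ccccb
  | acbcbbaac => bcbbaac => cbbaac => cbba
  | ccabbbbbcc => ccabbbbcc => ccabbbcc => ccabbcc => ccabcc => ccacc => ccc

ac->; bc->c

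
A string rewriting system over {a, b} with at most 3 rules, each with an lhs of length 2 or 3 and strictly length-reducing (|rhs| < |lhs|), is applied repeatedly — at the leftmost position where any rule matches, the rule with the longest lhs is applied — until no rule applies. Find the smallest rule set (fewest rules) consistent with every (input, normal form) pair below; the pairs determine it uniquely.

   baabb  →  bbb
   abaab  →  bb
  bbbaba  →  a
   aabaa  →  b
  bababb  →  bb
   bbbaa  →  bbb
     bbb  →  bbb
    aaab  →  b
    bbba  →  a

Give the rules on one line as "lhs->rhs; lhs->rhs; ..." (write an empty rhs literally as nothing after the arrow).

ab->b; ba->a; baa->b

  | baabb => bbb
  | abaab => baab => bb
  | bbbaba => bbaba => baba => aba => ba => a
  | aabaa => abaa => baa => b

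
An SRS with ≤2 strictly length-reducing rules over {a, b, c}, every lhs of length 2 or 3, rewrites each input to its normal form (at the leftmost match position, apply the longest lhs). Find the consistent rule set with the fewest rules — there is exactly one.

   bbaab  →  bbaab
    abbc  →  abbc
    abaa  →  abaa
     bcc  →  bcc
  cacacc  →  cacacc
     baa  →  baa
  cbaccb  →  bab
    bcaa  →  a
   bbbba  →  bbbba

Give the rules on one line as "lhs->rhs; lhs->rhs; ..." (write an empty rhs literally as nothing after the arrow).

  | bbaab
  | abbc
  | abaa
  | bcc

bca->; cb->b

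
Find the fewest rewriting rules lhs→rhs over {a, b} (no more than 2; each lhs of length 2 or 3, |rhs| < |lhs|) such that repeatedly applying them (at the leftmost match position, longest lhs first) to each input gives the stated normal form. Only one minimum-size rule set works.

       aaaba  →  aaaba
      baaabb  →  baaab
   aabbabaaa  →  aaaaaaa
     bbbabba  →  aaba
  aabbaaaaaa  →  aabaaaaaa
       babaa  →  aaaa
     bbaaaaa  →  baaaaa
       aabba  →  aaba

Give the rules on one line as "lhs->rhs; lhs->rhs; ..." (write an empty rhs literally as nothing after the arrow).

  | aaaba
  | baaabb => baaab
  | aabbabaaa => aababaaa => aaaaaaa
  | bbbabba => bbabba => babba => aaba

bab->aa; bb->b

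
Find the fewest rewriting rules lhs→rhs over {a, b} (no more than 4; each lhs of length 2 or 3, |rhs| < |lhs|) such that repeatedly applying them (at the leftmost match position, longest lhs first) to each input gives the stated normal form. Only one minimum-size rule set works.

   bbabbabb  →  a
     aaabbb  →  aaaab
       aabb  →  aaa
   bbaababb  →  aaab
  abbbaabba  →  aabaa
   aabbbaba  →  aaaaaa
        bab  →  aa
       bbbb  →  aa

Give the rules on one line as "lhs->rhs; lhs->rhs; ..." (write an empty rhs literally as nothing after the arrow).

  | bbabbabb => bbabb => bb => a
  | aaabbb => aaaab
  | aabb => aaa
  | bbaababb => ababb => aaab

bab->aa; bb->a; bba->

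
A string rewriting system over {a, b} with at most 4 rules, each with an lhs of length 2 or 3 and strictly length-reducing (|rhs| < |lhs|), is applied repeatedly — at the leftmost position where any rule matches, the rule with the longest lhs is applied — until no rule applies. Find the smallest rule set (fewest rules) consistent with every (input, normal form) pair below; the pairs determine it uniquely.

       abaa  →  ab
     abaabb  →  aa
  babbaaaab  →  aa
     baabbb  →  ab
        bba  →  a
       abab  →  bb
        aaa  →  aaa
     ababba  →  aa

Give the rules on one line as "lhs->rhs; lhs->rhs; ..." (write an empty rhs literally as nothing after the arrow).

  | abaa => ab
  | abaabb => abbb => aa
  | babbaaaab => abbaaaab => abbaab => abbb => aa
  | baabbb => bbbb => ab

aab->bb; ba->a; baa->b; bbb->a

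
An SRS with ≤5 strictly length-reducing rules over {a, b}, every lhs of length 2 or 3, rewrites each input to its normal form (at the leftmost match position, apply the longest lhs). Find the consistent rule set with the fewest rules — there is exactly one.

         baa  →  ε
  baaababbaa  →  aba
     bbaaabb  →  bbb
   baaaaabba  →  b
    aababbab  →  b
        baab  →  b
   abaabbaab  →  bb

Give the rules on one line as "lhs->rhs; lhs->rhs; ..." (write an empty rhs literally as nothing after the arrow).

  | baa => ε
  | baaababbaa => ababbaa => abbbaa => aba
  | bbaaabb => aabb => bbb
  | baaaaabba => aaabba => babba => bbba => b

aa->b; baa->; bab->bb; bba->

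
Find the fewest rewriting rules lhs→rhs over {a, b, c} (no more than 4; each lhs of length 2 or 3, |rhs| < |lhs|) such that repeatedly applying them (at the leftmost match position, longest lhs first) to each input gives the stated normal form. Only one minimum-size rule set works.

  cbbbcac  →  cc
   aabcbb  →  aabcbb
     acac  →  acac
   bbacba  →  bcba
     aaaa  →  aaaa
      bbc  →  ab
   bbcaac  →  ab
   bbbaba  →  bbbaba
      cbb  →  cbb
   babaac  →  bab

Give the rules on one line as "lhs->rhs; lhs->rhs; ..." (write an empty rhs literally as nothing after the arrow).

aac->; bac->c; bbc->ab

  | cbbbcac => cbabac => cbac => cc
  | aabcbb
  | acac
  | bbacba => bcba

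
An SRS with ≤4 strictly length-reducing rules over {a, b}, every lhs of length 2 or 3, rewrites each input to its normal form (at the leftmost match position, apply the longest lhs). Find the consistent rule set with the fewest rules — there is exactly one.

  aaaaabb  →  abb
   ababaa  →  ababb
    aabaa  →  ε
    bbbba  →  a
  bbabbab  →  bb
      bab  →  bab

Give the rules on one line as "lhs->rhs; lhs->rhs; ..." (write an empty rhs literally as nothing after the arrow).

aa->; aab->bb; baa->bb; bba->a

  | aaaaabb => aaabb => abb
  | ababaa => ababb
  | aabaa => bbaa => aa => ε
  | bbbba => bba => a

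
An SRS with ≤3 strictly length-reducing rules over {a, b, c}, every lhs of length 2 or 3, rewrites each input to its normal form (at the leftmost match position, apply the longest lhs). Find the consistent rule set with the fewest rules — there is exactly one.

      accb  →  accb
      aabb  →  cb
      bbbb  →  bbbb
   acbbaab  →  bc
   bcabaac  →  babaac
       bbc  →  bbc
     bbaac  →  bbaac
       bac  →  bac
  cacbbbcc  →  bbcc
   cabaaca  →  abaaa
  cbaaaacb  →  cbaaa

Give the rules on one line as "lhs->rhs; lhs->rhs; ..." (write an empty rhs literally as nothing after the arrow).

  | accb
  | aabb => cb
  | bbbb
  | acbbaab => baab => bc

aab->c; acb->; ca->a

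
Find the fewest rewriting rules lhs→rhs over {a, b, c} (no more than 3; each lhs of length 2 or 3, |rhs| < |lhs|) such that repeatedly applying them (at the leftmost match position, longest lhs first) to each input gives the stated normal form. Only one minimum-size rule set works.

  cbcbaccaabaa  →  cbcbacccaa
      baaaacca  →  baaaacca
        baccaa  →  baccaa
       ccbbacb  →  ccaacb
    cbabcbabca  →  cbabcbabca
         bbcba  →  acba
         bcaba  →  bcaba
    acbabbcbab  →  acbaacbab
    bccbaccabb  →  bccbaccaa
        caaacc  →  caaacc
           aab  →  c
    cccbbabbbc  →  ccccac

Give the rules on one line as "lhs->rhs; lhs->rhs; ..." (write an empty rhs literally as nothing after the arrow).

aab->c; bb->a

  | cbcbaccaabaa => cbcbacccaa
  | baaaacca
  | baccaa
  | ccbbacb => ccaacb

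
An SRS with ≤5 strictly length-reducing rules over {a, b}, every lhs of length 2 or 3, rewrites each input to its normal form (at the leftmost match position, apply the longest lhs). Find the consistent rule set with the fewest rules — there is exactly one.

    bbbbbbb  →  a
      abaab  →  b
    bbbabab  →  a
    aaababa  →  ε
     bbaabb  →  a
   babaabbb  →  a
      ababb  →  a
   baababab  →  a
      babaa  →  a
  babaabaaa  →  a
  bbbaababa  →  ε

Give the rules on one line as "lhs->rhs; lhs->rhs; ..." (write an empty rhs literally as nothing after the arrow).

aa->b; ab->a; ba->; bb->a

  | bbbbbbb => abbbbb => abbbb => abbb => abb => ab => a
  | abaab => aaab => bab => b
  | bbbabab => ababab => aabab => bbab => aab => bb => a
  | aaababa => bababa => baba => ba => ε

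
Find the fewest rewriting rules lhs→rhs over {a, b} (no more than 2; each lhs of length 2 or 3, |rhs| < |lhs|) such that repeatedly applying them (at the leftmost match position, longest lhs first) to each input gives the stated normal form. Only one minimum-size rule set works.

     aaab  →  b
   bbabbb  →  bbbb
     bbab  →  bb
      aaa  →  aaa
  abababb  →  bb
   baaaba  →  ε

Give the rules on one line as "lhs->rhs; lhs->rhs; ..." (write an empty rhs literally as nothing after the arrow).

ab->b; ba->

  | aaab => aab => ab => b
  | bbabbb => bbbb
  | bbab => bb
  | aaa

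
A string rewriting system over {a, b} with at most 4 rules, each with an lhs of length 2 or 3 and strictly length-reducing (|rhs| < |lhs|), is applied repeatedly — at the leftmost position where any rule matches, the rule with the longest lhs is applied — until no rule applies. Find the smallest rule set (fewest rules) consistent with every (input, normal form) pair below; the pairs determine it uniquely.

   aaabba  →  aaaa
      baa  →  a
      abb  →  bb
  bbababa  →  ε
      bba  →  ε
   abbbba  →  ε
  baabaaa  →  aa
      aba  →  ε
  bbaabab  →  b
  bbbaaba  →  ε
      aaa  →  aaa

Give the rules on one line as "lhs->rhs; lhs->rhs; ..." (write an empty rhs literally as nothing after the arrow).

  | aaabba => aaaba => aaaa
  | baa => a
  | abb => bb
  | bbababa => bababa => baba => ba => ε

aab->aa; ab->b; ba->; bba->ba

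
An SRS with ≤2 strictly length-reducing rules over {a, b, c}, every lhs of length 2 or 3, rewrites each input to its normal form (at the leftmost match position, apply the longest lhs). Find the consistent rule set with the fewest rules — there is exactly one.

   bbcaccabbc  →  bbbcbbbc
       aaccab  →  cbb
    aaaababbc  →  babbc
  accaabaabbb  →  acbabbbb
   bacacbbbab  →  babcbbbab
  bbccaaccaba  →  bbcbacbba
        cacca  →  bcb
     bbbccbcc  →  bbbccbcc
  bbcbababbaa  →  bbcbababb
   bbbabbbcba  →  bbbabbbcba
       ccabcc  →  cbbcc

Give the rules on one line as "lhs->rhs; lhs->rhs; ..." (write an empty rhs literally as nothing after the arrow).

aa->; ca->b

  | bbcaccabbc => bbbccabbc => bbbcbbbc
  | aaccab => ccab => cbb
  | aaaababbc => aababbc => babbc
  | accaabaabbb => acbabaabbb => acbabbbb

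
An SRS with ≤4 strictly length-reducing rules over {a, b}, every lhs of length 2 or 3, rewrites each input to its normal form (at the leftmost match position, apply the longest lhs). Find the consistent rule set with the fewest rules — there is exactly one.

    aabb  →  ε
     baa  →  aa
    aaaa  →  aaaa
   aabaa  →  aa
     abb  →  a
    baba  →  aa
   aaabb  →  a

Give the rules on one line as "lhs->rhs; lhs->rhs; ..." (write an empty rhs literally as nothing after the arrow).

  | aabb => bb => ε
  | baa => aa
  | aaaa
  | aabaa => baa => aa

aab->b; ba->a; bb->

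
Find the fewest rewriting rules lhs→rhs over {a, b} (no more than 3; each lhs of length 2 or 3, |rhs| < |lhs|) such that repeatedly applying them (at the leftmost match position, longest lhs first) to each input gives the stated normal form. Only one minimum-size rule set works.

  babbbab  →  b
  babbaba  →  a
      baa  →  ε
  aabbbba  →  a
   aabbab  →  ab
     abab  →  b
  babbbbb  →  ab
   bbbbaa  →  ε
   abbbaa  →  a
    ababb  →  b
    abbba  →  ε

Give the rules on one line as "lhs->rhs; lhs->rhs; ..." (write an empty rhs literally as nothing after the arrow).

  | babbbab => abbbab => abbab => abab => aab => b
  | babbaba => abbaba => ababa => aaba => ba => a
  | baa => aa => ε
  | aabbbba => bbbba => bbba => bba => ba => a

aa->; ba->a; bb->b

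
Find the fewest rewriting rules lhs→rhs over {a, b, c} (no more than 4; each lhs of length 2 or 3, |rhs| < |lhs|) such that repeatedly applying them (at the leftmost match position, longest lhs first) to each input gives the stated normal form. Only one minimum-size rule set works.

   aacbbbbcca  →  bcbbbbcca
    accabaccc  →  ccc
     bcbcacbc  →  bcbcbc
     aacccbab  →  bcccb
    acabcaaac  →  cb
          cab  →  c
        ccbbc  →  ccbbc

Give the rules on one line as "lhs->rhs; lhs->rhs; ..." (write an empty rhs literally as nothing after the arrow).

aa->b; ab->; ac->

  | aacbbbbcca => bcbbbbcca
  | accabaccc => cabaccc => caccc => ccc
  | bcbcacbc => bcbcbc
  | aacccbab => bcccbab => bcccb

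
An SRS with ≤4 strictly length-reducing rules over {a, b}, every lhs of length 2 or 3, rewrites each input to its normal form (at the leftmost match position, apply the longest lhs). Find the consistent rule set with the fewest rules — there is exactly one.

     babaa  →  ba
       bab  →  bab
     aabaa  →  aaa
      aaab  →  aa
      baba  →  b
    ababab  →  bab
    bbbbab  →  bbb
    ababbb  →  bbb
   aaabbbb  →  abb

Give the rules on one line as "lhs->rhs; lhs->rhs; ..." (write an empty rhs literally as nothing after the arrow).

  | babaa => ba
  | bab
  | aabaa => aaa
  | aaab => aa

aab->a; aba->; bba->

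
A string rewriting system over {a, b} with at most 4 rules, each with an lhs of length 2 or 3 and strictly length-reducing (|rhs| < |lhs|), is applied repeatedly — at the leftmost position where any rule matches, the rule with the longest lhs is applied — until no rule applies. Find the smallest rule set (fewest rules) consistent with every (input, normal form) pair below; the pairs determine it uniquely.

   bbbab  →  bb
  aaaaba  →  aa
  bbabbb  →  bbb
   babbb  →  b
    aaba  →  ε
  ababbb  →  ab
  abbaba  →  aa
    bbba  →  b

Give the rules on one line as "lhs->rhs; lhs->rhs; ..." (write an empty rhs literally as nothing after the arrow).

  | bbbab => bb
  | aaaaba => aba => aa
  | bbabbb => bbb
  | babbb => abbb => b

aaa->; abb->; ba->a; bba->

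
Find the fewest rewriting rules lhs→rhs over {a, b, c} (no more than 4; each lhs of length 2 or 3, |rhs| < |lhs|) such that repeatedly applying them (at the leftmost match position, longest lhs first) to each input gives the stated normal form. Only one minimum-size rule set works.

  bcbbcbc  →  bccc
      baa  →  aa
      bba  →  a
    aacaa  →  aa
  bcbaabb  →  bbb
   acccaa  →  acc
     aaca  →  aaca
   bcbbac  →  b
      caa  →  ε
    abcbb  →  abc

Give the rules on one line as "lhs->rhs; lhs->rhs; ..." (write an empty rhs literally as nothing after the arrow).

  | bcbbcbc => bcbcbc => bccbc => bccc
  | baa => aa
  | bba => ba => a
  | aacaa => aa

ba->a; caa->; cac->; cb->c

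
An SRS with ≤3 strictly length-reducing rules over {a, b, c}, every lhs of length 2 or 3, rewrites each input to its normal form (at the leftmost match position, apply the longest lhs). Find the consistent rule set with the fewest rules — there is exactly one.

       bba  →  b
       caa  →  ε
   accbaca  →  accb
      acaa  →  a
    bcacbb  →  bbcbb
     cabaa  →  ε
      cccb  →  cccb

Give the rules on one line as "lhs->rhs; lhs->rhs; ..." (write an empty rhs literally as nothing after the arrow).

ba->; ca->b

  | bba => b
  | caa => ba => ε
  | accbaca => accca => accb
  | acaa => aba => a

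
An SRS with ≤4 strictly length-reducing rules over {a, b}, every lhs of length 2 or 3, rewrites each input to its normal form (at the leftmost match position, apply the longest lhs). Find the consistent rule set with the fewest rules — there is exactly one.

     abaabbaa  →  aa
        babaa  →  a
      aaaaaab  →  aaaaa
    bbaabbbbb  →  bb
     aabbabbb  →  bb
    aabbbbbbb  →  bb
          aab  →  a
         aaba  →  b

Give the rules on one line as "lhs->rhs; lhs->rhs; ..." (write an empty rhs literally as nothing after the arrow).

ab->; aba->bb; bbb->

  | abaabbaa => bbabbaa => bbbaa => aa
  | babaa => bbba => a
  | aaaaaab => aaaaa
  | bbaabbbbb => bbabbbb => bbbbb => bb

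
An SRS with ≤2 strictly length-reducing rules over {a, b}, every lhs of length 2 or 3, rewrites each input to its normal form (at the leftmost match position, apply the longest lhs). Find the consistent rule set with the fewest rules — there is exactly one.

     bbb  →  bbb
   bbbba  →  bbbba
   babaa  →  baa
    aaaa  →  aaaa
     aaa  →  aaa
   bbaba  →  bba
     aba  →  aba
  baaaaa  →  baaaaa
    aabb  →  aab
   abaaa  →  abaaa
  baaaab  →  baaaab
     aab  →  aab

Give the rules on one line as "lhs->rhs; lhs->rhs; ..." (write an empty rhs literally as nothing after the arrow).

abb->ab; bab->b

  | bbb
  | bbbba
  | babaa => baa
  | aaaa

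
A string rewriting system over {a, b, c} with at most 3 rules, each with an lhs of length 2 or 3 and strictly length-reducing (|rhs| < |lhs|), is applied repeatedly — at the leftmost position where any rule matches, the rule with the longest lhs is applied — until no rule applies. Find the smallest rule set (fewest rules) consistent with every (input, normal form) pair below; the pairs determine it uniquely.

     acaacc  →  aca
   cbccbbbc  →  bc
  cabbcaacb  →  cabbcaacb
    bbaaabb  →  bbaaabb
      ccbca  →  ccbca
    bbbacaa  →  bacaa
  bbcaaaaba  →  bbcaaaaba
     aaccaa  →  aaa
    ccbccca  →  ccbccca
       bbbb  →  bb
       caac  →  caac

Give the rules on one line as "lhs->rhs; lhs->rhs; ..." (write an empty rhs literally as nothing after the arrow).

acc->; bbb->b; cbb->b

  | acaacc => aca
  | cbccbbbc => cbcbbc => cbbc => bc
  | cabbcaacb
  | bbaaabb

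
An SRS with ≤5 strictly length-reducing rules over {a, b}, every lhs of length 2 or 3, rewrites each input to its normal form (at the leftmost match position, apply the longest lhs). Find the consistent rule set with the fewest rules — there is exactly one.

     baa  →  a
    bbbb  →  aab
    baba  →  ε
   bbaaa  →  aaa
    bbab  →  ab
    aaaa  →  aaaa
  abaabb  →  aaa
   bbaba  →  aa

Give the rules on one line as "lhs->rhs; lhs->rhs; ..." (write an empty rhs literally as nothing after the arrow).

  | baa => a
  | bbbb => aab
  | baba => ba => ε
  | bbaaa => aaa

aba->aa; ba->; bb->; bbb->aa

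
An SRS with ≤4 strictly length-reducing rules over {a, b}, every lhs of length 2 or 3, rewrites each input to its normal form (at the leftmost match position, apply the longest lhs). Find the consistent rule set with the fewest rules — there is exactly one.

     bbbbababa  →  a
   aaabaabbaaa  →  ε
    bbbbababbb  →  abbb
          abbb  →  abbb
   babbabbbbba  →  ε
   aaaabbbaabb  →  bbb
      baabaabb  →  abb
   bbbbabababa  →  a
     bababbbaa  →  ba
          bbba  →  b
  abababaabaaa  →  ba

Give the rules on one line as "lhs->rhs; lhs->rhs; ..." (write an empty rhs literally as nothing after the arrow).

  | bbbbababa => bbaababa => aaababa => ababa => aba => a
  | aaabaabbaaa => abaabbaaa => aabbaaa => bbaaa => aaaa => aa => ε
  | bbbbababbb => bbaababbb => aaababbb => ababbb => abbb
  | abbb

aa->; aba->a; bab->bb; bba->aa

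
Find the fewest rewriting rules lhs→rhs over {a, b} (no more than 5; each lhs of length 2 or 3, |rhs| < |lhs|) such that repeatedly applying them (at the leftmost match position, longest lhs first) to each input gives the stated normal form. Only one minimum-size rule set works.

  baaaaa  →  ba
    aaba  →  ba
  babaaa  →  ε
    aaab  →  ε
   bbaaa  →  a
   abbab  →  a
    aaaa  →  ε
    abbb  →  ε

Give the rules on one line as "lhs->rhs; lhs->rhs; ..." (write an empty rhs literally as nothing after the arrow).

  | baaaaa => baaa => ba
  | aaba => ba
  | babaaa => aaaa => aa => ε
  | aaab => ab => ε

aa->; ab->; bab->a; bb->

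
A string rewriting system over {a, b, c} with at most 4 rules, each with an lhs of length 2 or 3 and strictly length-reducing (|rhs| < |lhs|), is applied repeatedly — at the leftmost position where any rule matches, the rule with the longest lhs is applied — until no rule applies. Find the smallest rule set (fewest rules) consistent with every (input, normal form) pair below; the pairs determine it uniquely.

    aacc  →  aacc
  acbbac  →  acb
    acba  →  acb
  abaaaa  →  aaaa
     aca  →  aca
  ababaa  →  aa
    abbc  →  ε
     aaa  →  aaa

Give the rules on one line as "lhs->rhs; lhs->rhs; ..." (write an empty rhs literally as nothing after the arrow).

ab->; ba->b; bc->

  | aacc
  | acbbac => acbbc => acb
  | acba => acb
  | abaaaa => aaaa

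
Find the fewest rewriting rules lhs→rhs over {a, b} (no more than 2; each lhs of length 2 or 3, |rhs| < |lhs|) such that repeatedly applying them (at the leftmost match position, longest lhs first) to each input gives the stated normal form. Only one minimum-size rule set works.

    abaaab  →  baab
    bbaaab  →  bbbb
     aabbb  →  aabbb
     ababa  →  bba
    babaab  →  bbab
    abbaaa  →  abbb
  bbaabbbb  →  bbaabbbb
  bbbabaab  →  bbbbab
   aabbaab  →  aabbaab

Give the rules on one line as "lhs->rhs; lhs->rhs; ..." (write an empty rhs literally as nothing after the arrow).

  | abaaab => baab
  | bbaaab => bbbb
  | aabbb
  | ababa => bba

aaa->b; aba->b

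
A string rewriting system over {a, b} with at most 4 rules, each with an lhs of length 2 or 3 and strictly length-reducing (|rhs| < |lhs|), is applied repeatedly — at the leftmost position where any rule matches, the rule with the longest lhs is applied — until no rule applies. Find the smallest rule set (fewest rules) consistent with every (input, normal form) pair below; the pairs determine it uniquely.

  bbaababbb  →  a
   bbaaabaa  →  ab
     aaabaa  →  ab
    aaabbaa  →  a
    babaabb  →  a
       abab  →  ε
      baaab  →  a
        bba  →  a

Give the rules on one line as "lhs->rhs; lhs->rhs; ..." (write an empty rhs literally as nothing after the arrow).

  | bbaababbb => aababbb => babbb => abb => a
  | bbaaabaa => aaabaa => abaa => ab
  | aaabaa => abaa => ab
  | aaabbaa => abbaa => aaa => a

aa->; bab->a; bb->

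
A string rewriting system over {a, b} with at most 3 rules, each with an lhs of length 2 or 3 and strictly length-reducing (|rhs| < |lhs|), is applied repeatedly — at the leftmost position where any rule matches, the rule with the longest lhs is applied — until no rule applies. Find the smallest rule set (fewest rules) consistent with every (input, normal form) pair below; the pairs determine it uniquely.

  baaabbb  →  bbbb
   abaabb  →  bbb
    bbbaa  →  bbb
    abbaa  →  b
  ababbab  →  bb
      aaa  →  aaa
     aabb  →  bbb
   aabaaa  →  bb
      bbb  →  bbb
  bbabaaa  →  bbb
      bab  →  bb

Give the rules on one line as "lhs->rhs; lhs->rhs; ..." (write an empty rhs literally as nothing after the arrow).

aab->bb; ab->; ba->b

  | baaabbb => baabbb => babbb => bbbb
  | abaabb => aabb => bbb
  | bbbaa => bbba => bbb
  | abbaa => baa => ba => b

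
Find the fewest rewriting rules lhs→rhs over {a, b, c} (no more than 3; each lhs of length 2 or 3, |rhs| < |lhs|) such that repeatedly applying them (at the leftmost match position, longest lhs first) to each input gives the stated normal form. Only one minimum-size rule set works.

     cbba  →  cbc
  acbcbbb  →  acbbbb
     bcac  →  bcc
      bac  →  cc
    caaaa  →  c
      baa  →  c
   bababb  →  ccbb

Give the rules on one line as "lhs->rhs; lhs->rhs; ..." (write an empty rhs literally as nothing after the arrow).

ba->c; bcb->bb; ca->c

  | cbba => cbc
  | acbcbbb => acbbbb
  | bcac => bcc
  | bac => cc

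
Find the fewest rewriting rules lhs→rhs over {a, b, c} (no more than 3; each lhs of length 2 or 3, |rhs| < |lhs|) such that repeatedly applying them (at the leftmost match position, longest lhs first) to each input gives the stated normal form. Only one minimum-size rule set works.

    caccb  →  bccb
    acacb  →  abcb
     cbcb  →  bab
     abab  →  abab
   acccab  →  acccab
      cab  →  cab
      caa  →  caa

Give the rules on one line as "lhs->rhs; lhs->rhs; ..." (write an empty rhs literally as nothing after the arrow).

  | caccb => bccb
  | acacb => abcb
  | cbcb => bab
  | abab

cac->bc; cbc->ba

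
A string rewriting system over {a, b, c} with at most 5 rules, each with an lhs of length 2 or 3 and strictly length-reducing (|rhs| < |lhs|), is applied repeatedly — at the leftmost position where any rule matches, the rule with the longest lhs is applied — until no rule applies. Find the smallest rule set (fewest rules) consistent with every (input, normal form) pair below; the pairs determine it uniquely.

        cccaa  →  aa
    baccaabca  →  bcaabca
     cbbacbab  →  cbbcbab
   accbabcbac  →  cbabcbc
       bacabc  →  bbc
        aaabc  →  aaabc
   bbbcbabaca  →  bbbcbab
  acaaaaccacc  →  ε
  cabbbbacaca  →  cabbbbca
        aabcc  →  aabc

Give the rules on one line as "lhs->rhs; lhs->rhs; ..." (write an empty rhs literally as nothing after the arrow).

ac->c; aca->; cc->c; ccc->

  | cccaa => aa
  | baccaabca => bccaabca => bcaabca
  | cbbacbab => cbbcbab
  | accbabcbac => ccbabcbac => cbabcbac => cbabcbc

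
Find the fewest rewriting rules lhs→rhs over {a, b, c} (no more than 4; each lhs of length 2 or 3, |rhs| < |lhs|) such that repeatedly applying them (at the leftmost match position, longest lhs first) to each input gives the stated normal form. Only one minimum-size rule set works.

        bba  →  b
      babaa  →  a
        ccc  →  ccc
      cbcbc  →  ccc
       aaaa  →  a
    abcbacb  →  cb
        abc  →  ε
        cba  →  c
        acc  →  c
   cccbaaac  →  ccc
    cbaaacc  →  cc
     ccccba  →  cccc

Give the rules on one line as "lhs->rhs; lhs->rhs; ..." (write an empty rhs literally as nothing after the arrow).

aa->a; ac->; ba->; bc->c

  | bba => b
  | babaa => baa => a
  | ccc
  | cbcbc => ccbc => ccc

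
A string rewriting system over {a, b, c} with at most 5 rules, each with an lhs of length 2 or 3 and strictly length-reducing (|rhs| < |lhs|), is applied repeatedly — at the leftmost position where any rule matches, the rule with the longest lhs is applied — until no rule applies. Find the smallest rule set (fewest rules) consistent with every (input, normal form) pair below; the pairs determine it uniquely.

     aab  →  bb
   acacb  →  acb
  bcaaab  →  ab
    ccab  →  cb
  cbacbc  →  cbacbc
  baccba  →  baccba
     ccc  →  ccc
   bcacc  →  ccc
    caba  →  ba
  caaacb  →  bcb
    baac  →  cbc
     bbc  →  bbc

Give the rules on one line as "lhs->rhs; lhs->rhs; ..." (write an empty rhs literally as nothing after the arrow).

aa->b; baa->cb; bca->c; ca->

  | aab => bb
  | acacb => acb
  | bcaaab => caab => ab
  | ccab => cb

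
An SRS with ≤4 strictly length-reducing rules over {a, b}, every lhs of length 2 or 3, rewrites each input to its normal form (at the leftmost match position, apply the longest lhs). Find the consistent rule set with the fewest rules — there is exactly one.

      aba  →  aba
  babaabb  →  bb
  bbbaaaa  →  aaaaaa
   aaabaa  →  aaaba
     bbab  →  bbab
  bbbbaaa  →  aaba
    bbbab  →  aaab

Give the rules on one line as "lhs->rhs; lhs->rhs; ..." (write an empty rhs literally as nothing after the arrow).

abb->b; baa->ba; bbb->aa

  | aba
  | babaabb => bababb => babb => bb
  | bbbaaaa => aaaaaa
  | aaabaa => aaaba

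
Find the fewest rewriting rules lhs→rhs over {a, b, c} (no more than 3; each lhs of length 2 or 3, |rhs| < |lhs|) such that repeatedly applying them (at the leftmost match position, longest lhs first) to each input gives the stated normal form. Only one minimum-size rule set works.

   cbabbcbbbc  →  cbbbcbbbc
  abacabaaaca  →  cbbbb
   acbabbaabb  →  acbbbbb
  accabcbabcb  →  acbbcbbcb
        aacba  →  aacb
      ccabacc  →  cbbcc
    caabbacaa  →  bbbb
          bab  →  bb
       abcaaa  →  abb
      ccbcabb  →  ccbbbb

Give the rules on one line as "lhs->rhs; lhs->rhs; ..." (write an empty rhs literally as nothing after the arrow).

  | cbabbcbbbc => cbbbcbbbc
  | abacabaaaca => cbcabaaaca => cbbbaaaca => cbbbaaca => cbbbaca => cbbbca => cbbbb
  | acbabbaabb => acbbbaabb => acbbbabb => acbbbbb
  | accabcbabcb => acbbcbabcb => acbbcbbcb

aba->cb; ba->b; ca->b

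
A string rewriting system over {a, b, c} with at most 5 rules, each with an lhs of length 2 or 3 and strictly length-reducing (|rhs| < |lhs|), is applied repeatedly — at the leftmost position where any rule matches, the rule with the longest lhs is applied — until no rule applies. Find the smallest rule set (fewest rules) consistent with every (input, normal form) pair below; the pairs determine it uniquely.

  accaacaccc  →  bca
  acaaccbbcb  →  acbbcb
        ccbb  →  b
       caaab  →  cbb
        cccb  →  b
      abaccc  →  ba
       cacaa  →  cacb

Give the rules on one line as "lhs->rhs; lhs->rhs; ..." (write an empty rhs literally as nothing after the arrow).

  | accaacaccc => accbcaccc => aacaccc => bcaccc => bca
  | acaaccbbcb => acbccbbcb => acbabcb => acbbcb
  | ccbb => ab => b
  | caaab => cbab => cbb

aa->b; ab->b; ccb->a; ccc->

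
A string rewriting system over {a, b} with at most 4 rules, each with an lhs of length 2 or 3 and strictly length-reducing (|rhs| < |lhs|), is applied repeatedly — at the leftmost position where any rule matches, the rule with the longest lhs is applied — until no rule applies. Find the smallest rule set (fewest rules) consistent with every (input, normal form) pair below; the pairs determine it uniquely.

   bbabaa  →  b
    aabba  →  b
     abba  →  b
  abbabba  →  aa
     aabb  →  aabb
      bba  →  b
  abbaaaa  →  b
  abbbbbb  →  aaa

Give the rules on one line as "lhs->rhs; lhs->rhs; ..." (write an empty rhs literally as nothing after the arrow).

aba->ba; ba->b; bba->ba; bbb->a

  | bbabaa => babaa => bbaa => baa => ba => b
  | aabba => aaba => aba => ba => b
  | abba => aba => ba => b
  | abbabba => ababba => babba => bbba => aa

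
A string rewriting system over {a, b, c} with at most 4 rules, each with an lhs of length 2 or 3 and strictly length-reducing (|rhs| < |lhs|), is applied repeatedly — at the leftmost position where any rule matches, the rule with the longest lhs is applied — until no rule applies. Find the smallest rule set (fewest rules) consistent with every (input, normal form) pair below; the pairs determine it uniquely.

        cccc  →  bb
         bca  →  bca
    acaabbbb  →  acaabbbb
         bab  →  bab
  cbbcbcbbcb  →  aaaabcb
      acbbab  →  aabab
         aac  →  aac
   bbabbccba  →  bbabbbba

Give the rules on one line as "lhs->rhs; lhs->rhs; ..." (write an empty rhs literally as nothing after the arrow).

acb->aa; cbb->aa; cc->b

  | cccc => bcc => bb
  | bca
  | acaabbbb
  | bab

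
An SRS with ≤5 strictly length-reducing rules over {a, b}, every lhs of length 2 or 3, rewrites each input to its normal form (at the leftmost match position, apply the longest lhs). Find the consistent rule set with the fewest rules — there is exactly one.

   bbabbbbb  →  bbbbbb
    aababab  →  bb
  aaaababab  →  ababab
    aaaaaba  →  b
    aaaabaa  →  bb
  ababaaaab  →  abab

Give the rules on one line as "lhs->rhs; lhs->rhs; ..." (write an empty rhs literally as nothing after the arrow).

  | bbabbbbb => aabbbbb => bbbbbb
  | aababab => bbabab => aabab => bbab => aab => bb
  | aaaababab => ababab
  | aaaaaba => aaba => bba => aa => b

aa->b; aaa->; baa->ab; bba->aa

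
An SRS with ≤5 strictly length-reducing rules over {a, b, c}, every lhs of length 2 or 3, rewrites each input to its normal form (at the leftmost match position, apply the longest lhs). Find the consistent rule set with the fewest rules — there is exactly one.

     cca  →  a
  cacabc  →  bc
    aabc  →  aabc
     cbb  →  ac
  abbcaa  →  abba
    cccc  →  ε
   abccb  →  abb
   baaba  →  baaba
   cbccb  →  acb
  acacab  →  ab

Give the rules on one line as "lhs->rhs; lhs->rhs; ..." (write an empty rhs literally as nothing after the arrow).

  | cca => a
  | cacabc => cabc => bc
  | aabc
  | cbb => ac

ca->; cbb->ac; cbc->a; cc->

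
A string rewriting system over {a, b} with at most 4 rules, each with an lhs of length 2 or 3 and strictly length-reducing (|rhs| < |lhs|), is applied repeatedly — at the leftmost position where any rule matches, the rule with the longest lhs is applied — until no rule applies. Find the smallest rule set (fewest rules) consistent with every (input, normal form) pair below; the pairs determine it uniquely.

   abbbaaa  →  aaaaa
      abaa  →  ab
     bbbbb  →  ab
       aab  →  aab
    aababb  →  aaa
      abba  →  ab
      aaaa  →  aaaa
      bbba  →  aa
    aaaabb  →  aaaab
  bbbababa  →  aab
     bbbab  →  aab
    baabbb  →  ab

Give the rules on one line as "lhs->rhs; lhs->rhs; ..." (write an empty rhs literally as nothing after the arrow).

ba->b; bb->b; bbb->a

  | abbbaaa => aaaaa
  | abaa => aba => ab
  | bbbbb => abb => ab
  | aab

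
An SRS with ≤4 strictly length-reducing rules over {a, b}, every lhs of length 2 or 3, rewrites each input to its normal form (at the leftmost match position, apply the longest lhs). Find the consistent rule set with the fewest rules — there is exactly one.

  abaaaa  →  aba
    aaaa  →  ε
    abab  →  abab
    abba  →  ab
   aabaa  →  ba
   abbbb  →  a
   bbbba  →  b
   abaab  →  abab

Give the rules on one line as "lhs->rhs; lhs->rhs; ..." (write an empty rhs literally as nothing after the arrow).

  | abaaaa => abaaa => abaa => aba
  | aaaa => aa => ε
  | abab
  | abba => ab

aa->; baa->ba; bb->; bba->b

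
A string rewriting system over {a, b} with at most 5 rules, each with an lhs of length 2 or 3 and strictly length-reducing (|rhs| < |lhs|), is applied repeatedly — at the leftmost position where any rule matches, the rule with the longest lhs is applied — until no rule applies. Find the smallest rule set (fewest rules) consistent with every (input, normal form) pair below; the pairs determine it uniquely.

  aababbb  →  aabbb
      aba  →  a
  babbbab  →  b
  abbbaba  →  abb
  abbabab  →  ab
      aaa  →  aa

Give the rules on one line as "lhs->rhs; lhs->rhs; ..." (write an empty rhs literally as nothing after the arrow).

aaa->aa; aba->a; ba->b; bab->

  | aababbb => aabbb
  | aba => a
  | babbbab => bbab => b
  | abbbaba => abba => abb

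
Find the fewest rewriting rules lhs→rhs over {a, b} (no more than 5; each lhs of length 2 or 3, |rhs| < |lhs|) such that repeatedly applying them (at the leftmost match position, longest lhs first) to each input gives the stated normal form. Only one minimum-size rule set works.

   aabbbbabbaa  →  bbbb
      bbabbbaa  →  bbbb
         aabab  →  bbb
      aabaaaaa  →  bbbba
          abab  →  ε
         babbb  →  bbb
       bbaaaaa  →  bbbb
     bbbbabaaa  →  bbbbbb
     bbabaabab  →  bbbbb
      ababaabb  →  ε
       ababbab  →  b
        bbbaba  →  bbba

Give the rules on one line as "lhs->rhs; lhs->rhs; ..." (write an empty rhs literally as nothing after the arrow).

  | aabbbbabbaa => aabbbabbaa => aabbabbaa => aababbaa => aaabbaa => bbbbaa => bbbb
  | bbabbbaa => bbbbaa => bbbb
  | aabab => aaab => bbb
  | aabaaaaa => aaaaaaa => bbaaaa => bbbba

aa->; aaa->bb; aab->aa; ab->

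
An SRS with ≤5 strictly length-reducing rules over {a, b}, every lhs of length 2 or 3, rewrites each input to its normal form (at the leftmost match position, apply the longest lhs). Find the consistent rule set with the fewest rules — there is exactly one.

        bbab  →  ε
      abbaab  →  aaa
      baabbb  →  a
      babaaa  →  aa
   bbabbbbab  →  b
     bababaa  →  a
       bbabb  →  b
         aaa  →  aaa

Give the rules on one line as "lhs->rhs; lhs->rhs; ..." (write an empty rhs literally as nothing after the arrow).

ab->a; ba->; bb->; bba->b

  | bbab => bb => ε
  | abbaab => abaab => aaab => aaa
  | baabbb => abbb => abb => ab => a
  | babaaa => baaa => aa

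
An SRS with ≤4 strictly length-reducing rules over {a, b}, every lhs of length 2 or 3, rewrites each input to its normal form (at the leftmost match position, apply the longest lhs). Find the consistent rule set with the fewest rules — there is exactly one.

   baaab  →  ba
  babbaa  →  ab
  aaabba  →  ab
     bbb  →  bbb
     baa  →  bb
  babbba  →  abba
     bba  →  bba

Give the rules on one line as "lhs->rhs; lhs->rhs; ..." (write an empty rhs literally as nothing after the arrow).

  | baaab => bbab => ba
  | babbaa => abaa => aba => ab
  | aaabba => babba => aba => ab
  | bbb

aa->b; aba->ab; bab->a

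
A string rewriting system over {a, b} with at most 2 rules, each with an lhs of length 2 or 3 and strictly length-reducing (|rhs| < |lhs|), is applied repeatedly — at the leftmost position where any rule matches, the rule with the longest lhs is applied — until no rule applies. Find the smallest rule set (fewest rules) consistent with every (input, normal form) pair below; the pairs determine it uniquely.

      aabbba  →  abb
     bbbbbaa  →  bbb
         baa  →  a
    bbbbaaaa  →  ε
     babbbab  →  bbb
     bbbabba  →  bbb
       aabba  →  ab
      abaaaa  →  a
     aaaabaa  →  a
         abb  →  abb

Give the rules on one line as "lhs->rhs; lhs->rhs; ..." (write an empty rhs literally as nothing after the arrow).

  | aabbba => abbba => abb
  | bbbbbaa => bbbba => bbb
  | baa => a
  | bbbbaaaa => bbbaaa => bbaa => ba => ε

aa->a; ba->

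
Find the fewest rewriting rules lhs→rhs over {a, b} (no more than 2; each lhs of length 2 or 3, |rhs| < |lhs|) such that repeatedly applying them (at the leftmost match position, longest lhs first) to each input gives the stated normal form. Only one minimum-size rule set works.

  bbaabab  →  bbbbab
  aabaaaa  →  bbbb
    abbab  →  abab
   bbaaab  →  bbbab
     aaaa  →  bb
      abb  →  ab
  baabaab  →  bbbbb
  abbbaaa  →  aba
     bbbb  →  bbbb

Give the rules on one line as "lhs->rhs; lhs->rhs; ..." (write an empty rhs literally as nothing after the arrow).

  | bbaabab => bbbbab
  | aabaaaa => bbaaaa => bbbaa => bbbb
  | abbab => abab
  | bbaaab => bbbab

aa->b; abb->ab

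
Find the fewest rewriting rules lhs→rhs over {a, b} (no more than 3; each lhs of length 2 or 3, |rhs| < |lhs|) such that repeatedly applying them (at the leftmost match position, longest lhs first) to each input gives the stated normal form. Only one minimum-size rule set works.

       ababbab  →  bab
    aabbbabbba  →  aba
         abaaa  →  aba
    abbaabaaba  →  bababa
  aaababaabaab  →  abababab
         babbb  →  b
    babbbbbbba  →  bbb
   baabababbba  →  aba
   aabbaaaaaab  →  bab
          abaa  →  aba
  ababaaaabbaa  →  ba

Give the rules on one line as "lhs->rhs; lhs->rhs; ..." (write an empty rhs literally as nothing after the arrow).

  | ababbab => abbaab => baaab => baab => bab
  | aabbbabbba => abbbabbba => bababbba => babbaba => bbaaba => aba
  | abaaa => abaa => aba
  | abbaabaaba => baaabaaba => baabaaba => babaaba => bababa

aa->a; abb->ba; bba->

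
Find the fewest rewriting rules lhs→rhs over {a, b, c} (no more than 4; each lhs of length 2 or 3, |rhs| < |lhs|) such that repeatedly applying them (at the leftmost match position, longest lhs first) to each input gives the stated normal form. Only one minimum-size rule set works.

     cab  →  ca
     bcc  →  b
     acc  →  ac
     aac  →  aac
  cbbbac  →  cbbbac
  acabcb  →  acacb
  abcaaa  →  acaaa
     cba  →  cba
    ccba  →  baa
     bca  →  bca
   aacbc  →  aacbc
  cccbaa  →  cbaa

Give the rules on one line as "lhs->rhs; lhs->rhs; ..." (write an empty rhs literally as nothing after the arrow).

ab->a; acc->ac; cc->; ccb->ba

  | cab => ca
  | bcc => b
  | acc => ac
  | aac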